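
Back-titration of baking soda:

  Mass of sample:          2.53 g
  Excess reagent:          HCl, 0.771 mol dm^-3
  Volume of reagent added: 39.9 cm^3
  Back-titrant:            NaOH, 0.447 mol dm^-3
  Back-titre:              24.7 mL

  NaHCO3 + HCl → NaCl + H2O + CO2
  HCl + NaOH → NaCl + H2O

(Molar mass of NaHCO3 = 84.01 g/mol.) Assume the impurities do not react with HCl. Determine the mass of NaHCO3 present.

n(HCl) added = 0.0399 × 0.771 = 0.0308 mol
n(NaOH) used in back-titration = 0.0247 × 0.447 = 0.0110 mol
n(HCl) left over = 0.0110 mol (1:1 ratio)
n(HCl) consumed by analyte = 0.0308 − 0.0110 = 0.0197 mol
n(NaHCO3) = 0.0197 mol (1:1 ratio)
mass of NaHCO3 = 0.0197 × 84.01 = 1.66 g

1.66 g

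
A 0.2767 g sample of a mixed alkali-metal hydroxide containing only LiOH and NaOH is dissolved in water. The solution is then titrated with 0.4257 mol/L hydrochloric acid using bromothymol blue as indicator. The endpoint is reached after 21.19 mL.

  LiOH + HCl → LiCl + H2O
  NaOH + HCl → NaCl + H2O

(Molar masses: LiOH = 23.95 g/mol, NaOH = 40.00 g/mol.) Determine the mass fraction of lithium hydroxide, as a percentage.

45.37 %

n(HCl) = 0.02119 × 0.4257 = 9.021 × 10^-3 mol
Let x = n(LiOH), y = n(NaOH).
Titrant: 1x + 1y = 9.021 × 10^-3;  mass: 23.95x + 40.00y = 0.2767
Solving, x = 5.241 × 10^-3 mol, y = 3.779 × 10^-3 mol
mass of LiOH = 5.241 × 10^-3 × 23.95 = 0.1255 g
% LiOH = 0.1255 / 0.2767 × 100 = 45.37 %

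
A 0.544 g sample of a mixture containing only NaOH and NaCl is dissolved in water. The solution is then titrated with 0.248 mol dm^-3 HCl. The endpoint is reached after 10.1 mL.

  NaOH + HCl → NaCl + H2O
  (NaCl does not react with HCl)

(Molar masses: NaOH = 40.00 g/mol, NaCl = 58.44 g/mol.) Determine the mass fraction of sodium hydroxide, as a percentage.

18.4 %

n(HCl) = 0.0101 × 0.248 = 2.50 × 10^-3 mol
Let x = n(NaOH), y = n(NaCl).
Titrant: 1x = 2.50 × 10^-3;  mass: 40.00x + 58.44y = 0.544
Solving, x = 2.50 × 10^-3 mol, y = 7.59 × 10^-3 mol
mass of NaOH = 2.50 × 10^-3 × 40.00 = 0.100 g
% NaOH = 0.100 / 0.544 × 100 = 18.4 %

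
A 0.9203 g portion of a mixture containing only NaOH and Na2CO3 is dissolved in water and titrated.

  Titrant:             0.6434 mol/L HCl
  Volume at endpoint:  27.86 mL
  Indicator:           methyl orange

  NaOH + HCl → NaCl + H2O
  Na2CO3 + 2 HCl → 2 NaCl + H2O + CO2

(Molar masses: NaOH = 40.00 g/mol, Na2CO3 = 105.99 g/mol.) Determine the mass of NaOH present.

n(HCl) = 0.02786 × 0.6434 = 0.01793 mol
Let x = n(NaOH), y = n(Na2CO3).
Titrant: 1x + 2y = 0.01793;  mass: 40.00x + 105.99y = 0.9203
Solving, x = 2.281 × 10^-3 mol, y = 7.822 × 10^-3 mol
mass of NaOH = 2.281 × 10^-3 × 40.00 = 0.09124 g

0.09124 g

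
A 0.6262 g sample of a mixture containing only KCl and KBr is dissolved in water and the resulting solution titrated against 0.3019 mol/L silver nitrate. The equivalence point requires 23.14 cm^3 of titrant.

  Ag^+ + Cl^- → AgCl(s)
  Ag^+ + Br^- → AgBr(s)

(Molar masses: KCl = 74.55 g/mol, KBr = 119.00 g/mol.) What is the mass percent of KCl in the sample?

n(AgNO3) = 0.02314 × 0.3019 = 6.986 × 10^-3 mol
Let x = n(KCl), y = n(KBr).
Titrant: 1x + 1y = 6.986 × 10^-3;  mass: 74.55x + 119.00y = 0.6262
Solving, x = 4.615 × 10^-3 mol, y = 2.371 × 10^-3 mol
mass of KCl = 4.615 × 10^-3 × 74.55 = 0.3440 g
% KCl = 0.3440 / 0.6262 × 100 = 54.94 %

54.94 %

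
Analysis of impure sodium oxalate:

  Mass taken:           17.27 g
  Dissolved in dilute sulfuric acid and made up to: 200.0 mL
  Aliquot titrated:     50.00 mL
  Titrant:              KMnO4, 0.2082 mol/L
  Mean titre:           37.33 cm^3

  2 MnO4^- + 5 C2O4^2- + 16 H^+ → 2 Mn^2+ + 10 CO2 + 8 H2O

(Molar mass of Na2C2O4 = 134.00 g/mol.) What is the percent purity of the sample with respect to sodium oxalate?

60.30 %

n(KMnO4) per titration = 0.03733 × 0.2082 = 7.772 × 10^-3 mol
From the 5:2 ratio, n(Na2C2O4) in each aliquot = 5/2 × 7.772 × 10^-3 = 0.01943 mol
n(Na2C2O4) in the whole flask = 0.01943 × 200.0/50.00 = 0.07772 mol
mass of Na2C2O4 = 0.07772 × 134.00 = 10.41 g
% Na2C2O4 = 10.41 / 17.27 × 100 = 60.30 %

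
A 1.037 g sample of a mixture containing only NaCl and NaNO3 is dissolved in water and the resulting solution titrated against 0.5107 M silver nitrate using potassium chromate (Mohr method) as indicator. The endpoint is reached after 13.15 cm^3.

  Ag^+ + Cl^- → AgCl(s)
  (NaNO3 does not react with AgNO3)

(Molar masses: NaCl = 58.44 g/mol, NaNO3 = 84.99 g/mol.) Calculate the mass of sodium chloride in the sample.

n(AgNO3) = 0.01315 × 0.5107 = 6.716 × 10^-3 mol
Let x = n(NaCl), y = n(NaNO3).
Titrant: 1x = 6.716 × 10^-3;  mass: 58.44x + 84.99y = 1.037
Solving, x = 6.716 × 10^-3 mol, y = 7.584 × 10^-3 mol
mass of NaCl = 6.716 × 10^-3 × 58.44 = 0.3925 g

0.3925 g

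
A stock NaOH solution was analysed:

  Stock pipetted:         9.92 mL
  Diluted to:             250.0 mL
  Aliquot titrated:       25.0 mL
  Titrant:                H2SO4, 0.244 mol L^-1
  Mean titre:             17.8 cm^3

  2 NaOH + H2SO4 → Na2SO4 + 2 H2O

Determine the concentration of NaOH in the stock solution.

n(H2SO4) = 0.0178 × 0.244 = 4.34 × 10^-3 mol
From the 2:1 ratio, n(NaOH) in the aliquot = 2/1 × 4.34 × 10^-3 = 8.69 × 10^-3 mol
[NaOH]_dilute = 8.69 × 10^-3 / 0.0250 = 0.347 mol/L
Dilution factor = 250.0 / 9.92 = 25.20
[NaOH]_stock = 0.347 × 25.20 = 8.76 mol/L

8.76 mol/L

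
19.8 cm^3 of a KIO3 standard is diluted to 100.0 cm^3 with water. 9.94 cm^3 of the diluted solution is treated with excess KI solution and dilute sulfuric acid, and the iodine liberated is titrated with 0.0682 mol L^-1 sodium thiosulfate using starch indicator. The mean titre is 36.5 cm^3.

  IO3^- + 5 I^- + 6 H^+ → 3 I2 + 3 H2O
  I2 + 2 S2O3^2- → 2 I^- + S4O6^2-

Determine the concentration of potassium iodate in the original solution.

0.211 mol/L

n(S2O3^2-) = 0.0365 × 0.0682 = 2.49 × 10^-3 mol
n(I2) = n(S2O3^2-)/2 = 1.24 × 10^-3 mol
From the 1:3 ratio, n(IO3^-) in the aliquot = 1/3 × 1.24 × 10^-3 = 4.15 × 10^-4 mol
[IO3^-]_dilute = 4.15 × 10^-4 / 0.00994 = 0.0417 mol/L
[IO3^-]_original = 0.0417 × 100.0/19.8 = 0.211 mol/L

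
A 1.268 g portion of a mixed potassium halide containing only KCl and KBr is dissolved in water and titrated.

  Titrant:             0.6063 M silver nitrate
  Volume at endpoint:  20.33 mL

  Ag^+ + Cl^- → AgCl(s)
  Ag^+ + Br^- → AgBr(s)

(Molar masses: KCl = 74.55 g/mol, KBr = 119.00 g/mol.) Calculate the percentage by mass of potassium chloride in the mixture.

n(AgNO3) = 0.02033 × 0.6063 = 0.01233 mol
Let x = n(KCl), y = n(KBr).
Titrant: 1x + 1y = 0.01233;  mass: 74.55x + 119.00y = 1.268
Solving, x = 4.473 × 10^-3 mol, y = 7.854 × 10^-3 mol
mass of KCl = 4.473 × 10^-3 × 74.55 = 0.3334 g
% KCl = 0.3334 / 1.268 × 100 = 26.30 %

26.30 %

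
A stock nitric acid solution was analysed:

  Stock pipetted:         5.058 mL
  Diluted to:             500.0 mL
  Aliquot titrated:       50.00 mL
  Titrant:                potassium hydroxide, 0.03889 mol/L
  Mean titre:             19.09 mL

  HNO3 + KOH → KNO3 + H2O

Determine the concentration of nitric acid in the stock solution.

n(KOH) = 0.01909 × 0.03889 = 7.424 × 10^-4 mol
n(HNO3) in the aliquot = 7.424 × 10^-4 mol (1:1 ratio)
[HNO3]_dilute = 7.424 × 10^-4 / 0.05000 = 0.01485 mol/L
Dilution factor = 500.0 / 5.058 = 98.85
[HNO3]_stock = 0.01485 × 98.85 = 1.468 mol/L

1.468 mol/L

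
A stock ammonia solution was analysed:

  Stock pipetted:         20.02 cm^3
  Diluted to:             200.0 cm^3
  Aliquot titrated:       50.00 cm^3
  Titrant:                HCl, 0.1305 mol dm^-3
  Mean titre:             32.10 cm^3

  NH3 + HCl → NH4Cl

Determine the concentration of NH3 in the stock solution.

n(HCl) = 0.03210 × 0.1305 = 4.189 × 10^-3 mol
n(NH3) in the aliquot = 4.189 × 10^-3 mol (1:1 ratio)
[NH3]_dilute = 4.189 × 10^-3 / 0.05000 = 0.08378 mol/L
Dilution factor = 200.0 / 20.02 = 9.990
[NH3]_stock = 0.08378 × 9.990 = 0.8370 mol/L

0.8370 mol/L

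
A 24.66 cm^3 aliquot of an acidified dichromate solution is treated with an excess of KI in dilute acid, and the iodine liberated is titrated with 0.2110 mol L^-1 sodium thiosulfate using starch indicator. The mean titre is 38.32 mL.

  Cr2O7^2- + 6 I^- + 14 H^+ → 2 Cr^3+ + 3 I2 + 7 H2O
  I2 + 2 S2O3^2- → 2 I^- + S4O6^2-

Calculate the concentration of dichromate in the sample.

n(S2O3^2-) = 0.03832 × 0.2110 = 8.086 × 10^-3 mol
n(I2) = n(S2O3^2-)/2 = 4.043 × 10^-3 mol
From the 1:3 ratio, n(Cr2O7^2-) in the aliquot = 1/3 × 4.043 × 10^-3 = 1.348 × 10^-3 mol
[Cr2O7^2-] = 1.348 × 10^-3 / 0.02466 = 0.05465 mol/L

0.05465 mol/L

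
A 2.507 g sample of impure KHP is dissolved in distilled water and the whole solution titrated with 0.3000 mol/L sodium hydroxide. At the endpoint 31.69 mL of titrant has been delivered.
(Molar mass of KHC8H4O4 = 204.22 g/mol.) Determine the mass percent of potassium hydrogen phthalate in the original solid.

KHC8H4O4 + NaOH → KNaC8H4O4 + H2O
n(NaOH) = 0.03169 L × 0.3000 mol/L = 9.507 × 10^-3 mol
n(KHC8H4O4) = 9.507 × 10^-3 mol (1:1 ratio)
mass of KHC8H4O4 = 9.507 × 10^-3 × 204.22 g/mol = 1.942 g
% KHC8H4O4 = 1.942 / 2.507 × 100 = 77.44 %

77.44 %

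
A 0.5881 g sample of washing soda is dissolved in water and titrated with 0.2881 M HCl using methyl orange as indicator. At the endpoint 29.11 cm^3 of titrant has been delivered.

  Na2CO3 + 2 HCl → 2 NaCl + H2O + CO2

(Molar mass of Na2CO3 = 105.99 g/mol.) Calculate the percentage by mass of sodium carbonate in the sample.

n(HCl) = 0.02911 L × 0.2881 mol/L = 8.387 × 10^-3 mol
From the 1:2 ratio, n(Na2CO3) = 1/2 × 8.387 × 10^-3 = 4.193 × 10^-3 mol
mass of Na2CO3 = 4.193 × 10^-3 × 105.99 g/mol = 0.4444 g
% Na2CO3 = 0.4444 / 0.5881 × 100 = 75.57 %

75.57 %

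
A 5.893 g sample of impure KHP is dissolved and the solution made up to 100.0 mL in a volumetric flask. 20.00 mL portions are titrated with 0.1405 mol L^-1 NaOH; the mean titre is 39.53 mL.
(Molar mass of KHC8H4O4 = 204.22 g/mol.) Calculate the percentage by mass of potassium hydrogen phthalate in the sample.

KHC8H4O4 + NaOH → KNaC8H4O4 + H2O
n(NaOH) per titration = 0.03953 × 0.1405 = 5.554 × 10^-3 mol
n(KHC8H4O4) in each aliquot = 5.554 × 10^-3 mol (1:1 ratio)
n(KHC8H4O4) in the whole flask = 5.554 × 10^-3 × 100.0/20.00 = 0.02777 mol
mass of KHC8H4O4 = 0.02777 × 204.22 = 5.671 g
% KHC8H4O4 = 5.671 / 5.893 × 100 = 96.24 %

96.24 %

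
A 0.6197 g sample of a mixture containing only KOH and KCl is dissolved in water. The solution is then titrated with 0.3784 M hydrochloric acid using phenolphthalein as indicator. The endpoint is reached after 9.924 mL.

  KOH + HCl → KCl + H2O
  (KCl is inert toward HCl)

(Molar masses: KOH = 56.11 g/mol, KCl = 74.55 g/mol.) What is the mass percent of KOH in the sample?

34.00 %

n(HCl) = 0.009924 × 0.3784 = 3.755 × 10^-3 mol
Let x = n(KOH), y = n(KCl).
Titrant: 1x = 3.755 × 10^-3;  mass: 56.11x + 74.55y = 0.6197
Solving, x = 3.755 × 10^-3 mol, y = 5.486 × 10^-3 mol
mass of KOH = 3.755 × 10^-3 × 56.11 = 0.2107 g
% KOH = 0.2107 / 0.6197 × 100 = 34.00 %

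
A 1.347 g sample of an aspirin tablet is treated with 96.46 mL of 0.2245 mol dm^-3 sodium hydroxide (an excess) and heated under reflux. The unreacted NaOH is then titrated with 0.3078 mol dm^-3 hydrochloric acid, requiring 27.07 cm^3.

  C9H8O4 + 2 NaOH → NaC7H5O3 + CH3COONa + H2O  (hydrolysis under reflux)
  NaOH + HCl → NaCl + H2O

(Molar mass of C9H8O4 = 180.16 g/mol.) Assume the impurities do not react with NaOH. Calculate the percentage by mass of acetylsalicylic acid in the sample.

89.10 %

n(NaOH) added = 0.09646 × 0.2245 = 0.02166 mol
n(HCl) used in back-titration = 0.02707 × 0.3078 = 8.332 × 10^-3 mol
n(NaOH) left over = 8.332 × 10^-3 mol (1:1 ratio)
n(NaOH) consumed by analyte = 0.02166 − 8.332 × 10^-3 = 0.01332 mol
From the 1:2 ratio, n(C9H8O4) = 1/2 × 0.01332 = 6.662 × 10^-3 mol
mass of C9H8O4 = 6.662 × 10^-3 × 180.16 = 1.200 g
% C9H8O4 = 1.200 / 1.347 × 100 = 89.10 %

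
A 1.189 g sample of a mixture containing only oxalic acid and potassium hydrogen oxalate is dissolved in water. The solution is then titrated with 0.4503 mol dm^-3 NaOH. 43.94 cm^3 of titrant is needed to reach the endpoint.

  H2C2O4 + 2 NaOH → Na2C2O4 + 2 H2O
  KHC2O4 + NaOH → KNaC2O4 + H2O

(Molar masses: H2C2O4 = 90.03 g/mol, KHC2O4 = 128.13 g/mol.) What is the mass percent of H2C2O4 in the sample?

61.32 %

n(NaOH) = 0.04394 × 0.4503 = 0.01979 mol
Let x = n(H2C2O4), y = n(KHC2O4).
Titrant: 2x + 1y = 0.01979;  mass: 90.03x + 128.13y = 1.189
Solving, x = 8.098 × 10^-3 mol, y = 3.589 × 10^-3 mol
mass of H2C2O4 = 8.098 × 10^-3 × 90.03 = 0.7291 g
% H2C2O4 = 0.7291 / 1.189 × 100 = 61.32 %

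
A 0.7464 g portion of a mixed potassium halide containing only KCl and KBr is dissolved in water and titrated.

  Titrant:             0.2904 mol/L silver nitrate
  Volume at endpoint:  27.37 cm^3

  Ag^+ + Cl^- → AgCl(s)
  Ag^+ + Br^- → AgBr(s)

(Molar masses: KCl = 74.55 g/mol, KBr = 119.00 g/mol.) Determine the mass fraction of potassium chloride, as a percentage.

44.81 %

n(AgNO3) = 0.02737 × 0.2904 = 7.948 × 10^-3 mol
Let x = n(KCl), y = n(KBr).
Titrant: 1x + 1y = 7.948 × 10^-3;  mass: 74.55x + 119.00y = 0.7464
Solving, x = 4.487 × 10^-3 mol, y = 3.461 × 10^-3 mol
mass of KCl = 4.487 × 10^-3 × 74.55 = 0.3345 g
% KCl = 0.3345 / 0.7464 × 100 = 44.81 %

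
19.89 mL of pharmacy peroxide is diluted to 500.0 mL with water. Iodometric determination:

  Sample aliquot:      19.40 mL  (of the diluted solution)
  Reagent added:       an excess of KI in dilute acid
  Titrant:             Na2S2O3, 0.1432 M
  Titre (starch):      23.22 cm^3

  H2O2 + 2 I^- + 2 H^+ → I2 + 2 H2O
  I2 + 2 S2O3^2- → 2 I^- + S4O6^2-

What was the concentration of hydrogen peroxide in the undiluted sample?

n(S2O3^2-) = 0.02322 × 0.1432 = 3.325 × 10^-3 mol
n(I2) = n(S2O3^2-)/2 = 1.663 × 10^-3 mol
n(H2O2) in the aliquot = 1.663 × 10^-3 mol (1:1 ratio)
[H2O2]_dilute = 1.663 × 10^-3 / 0.01940 = 0.08570 mol/L
[H2O2]_original = 0.08570 × 500.0/19.89 = 2.154 mol/L

2.154 M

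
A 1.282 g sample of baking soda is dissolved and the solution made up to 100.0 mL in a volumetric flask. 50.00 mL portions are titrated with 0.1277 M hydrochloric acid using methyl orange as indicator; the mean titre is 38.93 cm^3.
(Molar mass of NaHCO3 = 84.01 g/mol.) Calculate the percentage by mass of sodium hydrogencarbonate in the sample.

NaHCO3 + HCl → NaCl + H2O + CO2
n(HCl) per titration = 0.03893 × 0.1277 = 4.971 × 10^-3 mol
n(NaHCO3) in each aliquot = 4.971 × 10^-3 mol (1:1 ratio)
n(NaHCO3) in the whole flask = 4.971 × 10^-3 × 100.0/50.00 = 9.943 × 10^-3 mol
mass of NaHCO3 = 9.943 × 10^-3 × 84.01 = 0.8353 g
% NaHCO3 = 0.8353 / 1.282 × 100 = 65.16 %

65.16 %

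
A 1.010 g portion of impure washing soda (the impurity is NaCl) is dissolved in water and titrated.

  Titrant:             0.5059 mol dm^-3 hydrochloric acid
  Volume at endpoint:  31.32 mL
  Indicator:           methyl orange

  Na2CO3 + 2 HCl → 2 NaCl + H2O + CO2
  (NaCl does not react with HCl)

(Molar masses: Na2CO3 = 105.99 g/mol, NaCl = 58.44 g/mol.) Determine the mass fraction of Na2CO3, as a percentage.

83.14 %

n(HCl) = 0.03132 × 0.5059 = 0.01584 mol
Let x = n(Na2CO3), y = n(NaCl).
Titrant: 2x = 0.01584;  mass: 105.99x + 58.44y = 1.010
Solving, x = 7.922 × 10^-3 mol, y = 2.914 × 10^-3 mol
mass of Na2CO3 = 7.922 × 10^-3 × 105.99 = 0.8397 g
% Na2CO3 = 0.8397 / 1.010 × 100 = 83.14 %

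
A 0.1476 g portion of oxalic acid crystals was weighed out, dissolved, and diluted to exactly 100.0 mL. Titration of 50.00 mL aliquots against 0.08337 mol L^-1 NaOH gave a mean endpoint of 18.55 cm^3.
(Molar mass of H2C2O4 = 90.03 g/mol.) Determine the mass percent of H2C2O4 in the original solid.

H2C2O4 + 2 NaOH → Na2C2O4 + 2 H2O
n(NaOH) per titration = 0.01855 × 0.08337 = 1.547 × 10^-3 mol
From the 1:2 ratio, n(H2C2O4) in each aliquot = 1/2 × 1.547 × 10^-3 = 7.733 × 10^-4 mol
n(H2C2O4) in the whole flask = 7.733 × 10^-4 × 100.0/50.00 = 1.547 × 10^-3 mol
mass of H2C2O4 = 1.547 × 10^-3 × 90.03 = 0.1392 g
% H2C2O4 = 0.1392 / 0.1476 × 100 = 94.33 %

94.33 %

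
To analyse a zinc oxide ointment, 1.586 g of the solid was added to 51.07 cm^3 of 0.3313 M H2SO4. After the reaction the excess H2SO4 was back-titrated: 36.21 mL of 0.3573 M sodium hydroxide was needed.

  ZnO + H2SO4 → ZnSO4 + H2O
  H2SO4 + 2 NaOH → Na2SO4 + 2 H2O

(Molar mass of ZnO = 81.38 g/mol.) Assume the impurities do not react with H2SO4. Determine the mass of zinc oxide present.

n(H2SO4) added = 0.05107 × 0.3313 = 0.01692 mol
n(NaOH) used in back-titration = 0.03621 × 0.3573 = 0.01294 mol
From the 1:2 ratio, n(H2SO4) left over = 1/2 × 0.01294 = 6.469 × 10^-3 mol
n(H2SO4) consumed by analyte = 0.01692 − 6.469 × 10^-3 = 0.01045 mol
n(ZnO) = 0.01045 mol (1:1 ratio)
mass of ZnO = 0.01045 × 81.38 = 0.8505 g

0.8505 g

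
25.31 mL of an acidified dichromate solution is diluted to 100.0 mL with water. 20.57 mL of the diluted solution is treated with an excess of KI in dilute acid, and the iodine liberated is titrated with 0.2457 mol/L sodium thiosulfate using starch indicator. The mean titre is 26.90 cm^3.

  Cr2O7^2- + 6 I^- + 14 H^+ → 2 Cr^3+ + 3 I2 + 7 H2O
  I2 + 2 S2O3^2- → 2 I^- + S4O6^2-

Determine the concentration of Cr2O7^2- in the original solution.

0.2116 mol/L

n(S2O3^2-) = 0.02690 × 0.2457 = 6.609 × 10^-3 mol
n(I2) = n(S2O3^2-)/2 = 3.305 × 10^-3 mol
From the 1:3 ratio, n(Cr2O7^2-) in the aliquot = 1/3 × 3.305 × 10^-3 = 1.102 × 10^-3 mol
[Cr2O7^2-]_dilute = 1.102 × 10^-3 / 0.02057 = 0.05355 mol/L
[Cr2O7^2-]_original = 0.05355 × 100.0/25.31 = 0.2116 mol/L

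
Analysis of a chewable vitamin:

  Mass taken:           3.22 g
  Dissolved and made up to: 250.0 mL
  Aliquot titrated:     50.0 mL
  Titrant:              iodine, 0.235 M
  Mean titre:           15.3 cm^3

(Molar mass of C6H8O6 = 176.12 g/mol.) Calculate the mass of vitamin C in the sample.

C6H8O6 + I2 → C6H6O6 + 2 HI
n(I2) per titration = 0.0153 × 0.235 = 3.60 × 10^-3 mol
n(C6H8O6) in each aliquot = 3.60 × 10^-3 mol (1:1 ratio)
n(C6H8O6) in the whole flask = 3.60 × 10^-3 × 250.0/50.0 = 0.0180 mol
mass of C6H8O6 = 0.0180 × 176.12 = 3.17 g

3.17 g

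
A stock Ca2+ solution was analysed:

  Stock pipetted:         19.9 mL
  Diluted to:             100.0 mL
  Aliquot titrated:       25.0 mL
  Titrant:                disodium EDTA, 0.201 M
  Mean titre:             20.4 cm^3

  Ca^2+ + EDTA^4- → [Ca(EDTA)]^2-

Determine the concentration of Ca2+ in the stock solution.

0.824 M

n(EDTA) = 0.0204 × 0.201 = 4.10 × 10^-3 mol
n(Ca2+) in the aliquot = 4.10 × 10^-3 mol (1:1 ratio)
[Ca2+]_dilute = 4.10 × 10^-3 / 0.0250 = 0.164 mol/L
Dilution factor = 100.0 / 19.9 = 5.025
[Ca2+]_stock = 0.164 × 5.025 = 0.824 mol/L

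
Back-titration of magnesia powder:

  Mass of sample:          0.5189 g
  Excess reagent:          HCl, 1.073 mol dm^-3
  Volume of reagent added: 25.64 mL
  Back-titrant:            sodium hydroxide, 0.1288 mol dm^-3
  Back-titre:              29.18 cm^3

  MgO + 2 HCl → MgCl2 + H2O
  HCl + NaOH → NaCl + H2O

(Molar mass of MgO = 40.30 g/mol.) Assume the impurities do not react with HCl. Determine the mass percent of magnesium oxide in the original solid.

n(HCl) added = 0.02564 × 1.073 = 0.02751 mol
n(NaOH) used in back-titration = 0.02918 × 0.1288 = 3.758 × 10^-3 mol
n(HCl) left over = 3.758 × 10^-3 mol (1:1 ratio)
n(HCl) consumed by analyte = 0.02751 − 3.758 × 10^-3 = 0.02375 mol
From the 1:2 ratio, n(MgO) = 1/2 × 0.02375 = 0.01188 mol
mass of MgO = 0.01188 × 40.30 = 0.4786 g
% MgO = 0.4786 / 0.5189 × 100 = 92.24 %

92.24 %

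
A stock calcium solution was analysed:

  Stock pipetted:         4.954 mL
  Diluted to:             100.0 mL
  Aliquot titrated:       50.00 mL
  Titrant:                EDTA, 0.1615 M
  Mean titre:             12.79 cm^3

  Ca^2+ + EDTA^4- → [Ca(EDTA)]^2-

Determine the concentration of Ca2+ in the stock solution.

0.8339 M

n(EDTA) = 0.01279 × 0.1615 = 2.066 × 10^-3 mol
n(Ca2+) in the aliquot = 2.066 × 10^-3 mol (1:1 ratio)
[Ca2+]_dilute = 2.066 × 10^-3 / 0.05000 = 0.04131 mol/L
Dilution factor = 100.0 / 4.954 = 20.19
[Ca2+]_stock = 0.04131 × 20.19 = 0.8339 mol/L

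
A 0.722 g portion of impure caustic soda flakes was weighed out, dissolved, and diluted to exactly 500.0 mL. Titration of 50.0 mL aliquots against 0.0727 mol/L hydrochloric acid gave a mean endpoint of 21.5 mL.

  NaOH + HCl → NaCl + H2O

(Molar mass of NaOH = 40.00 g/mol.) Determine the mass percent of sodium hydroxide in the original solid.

86.6 %

n(HCl) per titration = 0.0215 × 0.0727 = 1.56 × 10^-3 mol
n(NaOH) in each aliquot = 1.56 × 10^-3 mol (1:1 ratio)
n(NaOH) in the whole flask = 1.56 × 10^-3 × 500.0/50.0 = 0.0156 mol
mass of NaOH = 0.0156 × 40.00 = 0.625 g
% NaOH = 0.625 / 0.722 × 100 = 86.6 %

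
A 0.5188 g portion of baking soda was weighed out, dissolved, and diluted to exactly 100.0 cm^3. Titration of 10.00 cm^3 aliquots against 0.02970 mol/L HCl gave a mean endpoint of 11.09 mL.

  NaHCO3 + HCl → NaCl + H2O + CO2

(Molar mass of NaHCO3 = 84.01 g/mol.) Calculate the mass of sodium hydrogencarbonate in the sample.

n(HCl) per titration = 0.01109 × 0.02970 = 3.294 × 10^-4 mol
n(NaHCO3) in each aliquot = 3.294 × 10^-4 mol (1:1 ratio)
n(NaHCO3) in the whole flask = 3.294 × 10^-4 × 100.0/10.00 = 3.294 × 10^-3 mol
mass of NaHCO3 = 3.294 × 10^-3 × 84.01 = 0.2767 g

0.2767 g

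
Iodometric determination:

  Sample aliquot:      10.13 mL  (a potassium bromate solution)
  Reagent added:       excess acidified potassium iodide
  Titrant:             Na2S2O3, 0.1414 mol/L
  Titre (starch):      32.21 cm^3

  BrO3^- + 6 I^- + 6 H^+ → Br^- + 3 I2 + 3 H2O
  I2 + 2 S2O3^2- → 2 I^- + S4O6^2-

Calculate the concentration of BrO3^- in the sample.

0.07493 mol/L

n(S2O3^2-) = 0.03221 × 0.1414 = 4.554 × 10^-3 mol
n(I2) = n(S2O3^2-)/2 = 2.277 × 10^-3 mol
From the 1:3 ratio, n(BrO3^-) in the aliquot = 1/3 × 2.277 × 10^-3 = 7.591 × 10^-4 mol
[BrO3^-] = 7.591 × 10^-4 / 0.01013 = 0.07493 mol/L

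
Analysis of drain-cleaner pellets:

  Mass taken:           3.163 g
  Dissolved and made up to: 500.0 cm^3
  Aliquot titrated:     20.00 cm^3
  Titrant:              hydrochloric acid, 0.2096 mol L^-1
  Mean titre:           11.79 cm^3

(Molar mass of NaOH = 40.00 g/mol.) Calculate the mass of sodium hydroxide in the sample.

NaOH + HCl → NaCl + H2O
n(HCl) per titration = 0.01179 × 0.2096 = 2.471 × 10^-3 mol
n(NaOH) in each aliquot = 2.471 × 10^-3 mol (1:1 ratio)
n(NaOH) in the whole flask = 2.471 × 10^-3 × 500.0/20.00 = 0.06178 mol
mass of NaOH = 0.06178 × 40.00 = 2.471 g

2.471 g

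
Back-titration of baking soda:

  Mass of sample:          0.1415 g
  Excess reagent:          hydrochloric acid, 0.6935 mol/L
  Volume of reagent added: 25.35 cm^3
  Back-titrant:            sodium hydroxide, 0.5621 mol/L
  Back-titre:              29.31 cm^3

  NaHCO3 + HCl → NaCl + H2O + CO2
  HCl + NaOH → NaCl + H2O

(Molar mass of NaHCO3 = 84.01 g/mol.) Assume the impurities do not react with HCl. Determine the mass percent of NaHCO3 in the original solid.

65.61 %

n(HCl) added = 0.02535 × 0.6935 = 0.01758 mol
n(NaOH) used in back-titration = 0.02931 × 0.5621 = 0.01648 mol
n(HCl) left over = 0.01648 mol (1:1 ratio)
n(HCl) consumed by analyte = 0.01758 − 0.01648 = 1.105 × 10^-3 mol
n(NaHCO3) = 1.105 × 10^-3 mol (1:1 ratio)
mass of NaHCO3 = 1.105 × 10^-3 × 84.01 = 0.09284 g
% NaHCO3 = 0.09284 / 0.1415 × 100 = 65.61 %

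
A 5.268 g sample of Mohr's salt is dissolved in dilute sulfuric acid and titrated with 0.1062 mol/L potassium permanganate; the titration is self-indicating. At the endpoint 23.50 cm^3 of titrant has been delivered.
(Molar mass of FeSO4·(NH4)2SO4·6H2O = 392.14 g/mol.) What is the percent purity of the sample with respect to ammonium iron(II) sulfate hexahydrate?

MnO4^- + 5 Fe^2+ + 8 H^+ → Mn^2+ + 5 Fe^3+ + 4 H2O
n(KMnO4) = 0.02350 L × 0.1062 mol/L = 2.496 × 10^-3 mol
From the 5:1 ratio, n(FeSO4·(NH4)2SO4·6H2O) = 5/1 × 2.496 × 10^-3 = 0.01248 mol
mass of FeSO4·(NH4)2SO4·6H2O = 0.01248 × 392.14 g/mol = 4.893 g
% FeSO4·(NH4)2SO4·6H2O = 4.893 / 5.268 × 100 = 92.89 %

92.89 %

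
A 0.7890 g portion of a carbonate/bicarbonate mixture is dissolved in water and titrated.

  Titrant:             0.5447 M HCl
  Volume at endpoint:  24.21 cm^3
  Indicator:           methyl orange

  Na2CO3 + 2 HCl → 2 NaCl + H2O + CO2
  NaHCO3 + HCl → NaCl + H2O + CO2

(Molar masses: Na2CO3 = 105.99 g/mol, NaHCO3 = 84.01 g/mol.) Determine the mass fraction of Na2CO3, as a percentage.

n(HCl) = 0.02421 × 0.5447 = 0.01319 mol
Let x = n(Na2CO3), y = n(NaHCO3).
Titrant: 2x + 1y = 0.01319;  mass: 105.99x + 84.01y = 0.7890
Solving, x = 5.140 × 10^-3 mol, y = 2.906 × 10^-3 mol
mass of Na2CO3 = 5.140 × 10^-3 × 105.99 = 0.5448 g
% Na2CO3 = 0.5448 / 0.7890 × 100 = 69.05 %

69.05 %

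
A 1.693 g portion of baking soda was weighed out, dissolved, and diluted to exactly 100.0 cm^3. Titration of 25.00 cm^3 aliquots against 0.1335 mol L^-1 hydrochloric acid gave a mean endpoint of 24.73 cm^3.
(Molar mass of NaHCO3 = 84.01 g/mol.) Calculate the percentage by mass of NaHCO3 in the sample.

65.53 %

NaHCO3 + HCl → NaCl + H2O + CO2
n(HCl) per titration = 0.02473 × 0.1335 = 3.301 × 10^-3 mol
n(NaHCO3) in each aliquot = 3.301 × 10^-3 mol (1:1 ratio)
n(NaHCO3) in the whole flask = 3.301 × 10^-3 × 100.0/25.00 = 0.01321 mol
mass of NaHCO3 = 0.01321 × 84.01 = 1.109 g
% NaHCO3 = 1.109 / 1.693 × 100 = 65.53 %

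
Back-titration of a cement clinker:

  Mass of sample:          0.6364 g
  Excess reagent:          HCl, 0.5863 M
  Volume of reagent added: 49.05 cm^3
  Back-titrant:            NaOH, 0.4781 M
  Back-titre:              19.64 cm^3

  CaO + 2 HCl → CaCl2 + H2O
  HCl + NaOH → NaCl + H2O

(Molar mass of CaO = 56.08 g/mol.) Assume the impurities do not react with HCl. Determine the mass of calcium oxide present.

0.5431 g

n(HCl) added = 0.04905 × 0.5863 = 0.02876 mol
n(NaOH) used in back-titration = 0.01964 × 0.4781 = 9.390 × 10^-3 mol
n(HCl) left over = 9.390 × 10^-3 mol (1:1 ratio)
n(HCl) consumed by analyte = 0.02876 − 9.390 × 10^-3 = 0.01937 mol
From the 1:2 ratio, n(CaO) = 1/2 × 0.01937 = 9.684 × 10^-3 mol
mass of CaO = 9.684 × 10^-3 × 56.08 = 0.5431 g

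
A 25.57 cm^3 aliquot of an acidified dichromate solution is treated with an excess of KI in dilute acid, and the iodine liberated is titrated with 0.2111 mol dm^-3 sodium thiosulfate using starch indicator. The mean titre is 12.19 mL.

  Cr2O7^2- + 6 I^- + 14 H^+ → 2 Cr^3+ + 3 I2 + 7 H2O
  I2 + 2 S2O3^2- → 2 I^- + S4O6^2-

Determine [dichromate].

0.01677 mol/L

n(S2O3^2-) = 0.01219 × 0.2111 = 2.573 × 10^-3 mol
n(I2) = n(S2O3^2-)/2 = 1.287 × 10^-3 mol
From the 1:3 ratio, n(Cr2O7^2-) in the aliquot = 1/3 × 1.287 × 10^-3 = 4.289 × 10^-4 mol
[Cr2O7^2-] = 4.289 × 10^-4 / 0.02557 = 0.01677 mol/L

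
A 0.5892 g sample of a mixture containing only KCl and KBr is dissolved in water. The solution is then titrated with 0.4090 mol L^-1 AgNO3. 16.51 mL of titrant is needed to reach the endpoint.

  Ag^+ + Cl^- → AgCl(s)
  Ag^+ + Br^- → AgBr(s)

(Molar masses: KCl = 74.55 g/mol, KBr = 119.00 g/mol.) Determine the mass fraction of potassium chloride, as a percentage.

61.02 %

n(AgNO3) = 0.01651 × 0.4090 = 6.753 × 10^-3 mol
Let x = n(KCl), y = n(KBr).
Titrant: 1x + 1y = 6.753 × 10^-3;  mass: 74.55x + 119.00y = 0.5892
Solving, x = 4.822 × 10^-3 mol, y = 1.930 × 10^-3 mol
mass of KCl = 4.822 × 10^-3 × 74.55 = 0.3595 g
% KCl = 0.3595 / 0.5892 × 100 = 61.02 %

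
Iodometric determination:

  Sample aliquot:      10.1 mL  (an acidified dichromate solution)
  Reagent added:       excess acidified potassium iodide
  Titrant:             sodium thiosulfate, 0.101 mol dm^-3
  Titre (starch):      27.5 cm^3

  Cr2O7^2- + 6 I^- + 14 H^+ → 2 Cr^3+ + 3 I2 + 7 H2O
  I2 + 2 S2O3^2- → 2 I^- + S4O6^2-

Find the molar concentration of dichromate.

0.0458 mol/L

n(S2O3^2-) = 0.0275 × 0.101 = 2.78 × 10^-3 mol
n(I2) = n(S2O3^2-)/2 = 1.39 × 10^-3 mol
From the 1:3 ratio, n(Cr2O7^2-) in the aliquot = 1/3 × 1.39 × 10^-3 = 4.63 × 10^-4 mol
[Cr2O7^2-] = 4.63 × 10^-4 / 0.0101 = 0.0458 mol/L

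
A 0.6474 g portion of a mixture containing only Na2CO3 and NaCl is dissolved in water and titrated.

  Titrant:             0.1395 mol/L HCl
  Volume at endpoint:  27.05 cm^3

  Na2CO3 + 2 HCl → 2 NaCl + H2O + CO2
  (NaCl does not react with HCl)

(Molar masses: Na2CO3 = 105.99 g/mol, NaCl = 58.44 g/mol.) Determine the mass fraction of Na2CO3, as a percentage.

30.89 %

n(HCl) = 0.02705 × 0.1395 = 3.773 × 10^-3 mol
Let x = n(Na2CO3), y = n(NaCl).
Titrant: 2x = 3.773 × 10^-3;  mass: 105.99x + 58.44y = 0.6474
Solving, x = 1.887 × 10^-3 mol, y = 7.656 × 10^-3 mol
mass of Na2CO3 = 1.887 × 10^-3 × 105.99 = 0.2000 g
% Na2CO3 = 0.2000 / 0.6474 × 100 = 30.89 %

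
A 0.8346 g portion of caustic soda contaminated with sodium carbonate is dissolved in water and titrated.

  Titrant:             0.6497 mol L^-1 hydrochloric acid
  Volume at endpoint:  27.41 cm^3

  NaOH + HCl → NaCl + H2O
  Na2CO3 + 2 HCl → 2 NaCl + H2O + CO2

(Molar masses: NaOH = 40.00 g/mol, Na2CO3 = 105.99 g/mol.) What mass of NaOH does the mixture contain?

0.3360 g

n(HCl) = 0.02741 × 0.6497 = 0.01781 mol
Let x = n(NaOH), y = n(Na2CO3).
Titrant: 1x + 2y = 0.01781;  mass: 40.00x + 105.99y = 0.8346
Solving, x = 8.399 × 10^-3 mol, y = 4.704 × 10^-3 mol
mass of NaOH = 8.399 × 10^-3 × 40.00 = 0.3360 g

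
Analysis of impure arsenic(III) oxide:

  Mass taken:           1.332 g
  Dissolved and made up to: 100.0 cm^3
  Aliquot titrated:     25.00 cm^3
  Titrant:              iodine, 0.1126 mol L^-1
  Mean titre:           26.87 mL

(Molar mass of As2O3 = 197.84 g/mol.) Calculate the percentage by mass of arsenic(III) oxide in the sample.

89.88 %

As2O3 + 2 I2 + 2 H2O → As2O5 + 4 HI
n(I2) per titration = 0.02687 × 0.1126 = 3.026 × 10^-3 mol
From the 1:2 ratio, n(As2O3) in each aliquot = 1/2 × 3.026 × 10^-3 = 1.513 × 10^-3 mol
n(As2O3) in the whole flask = 1.513 × 10^-3 × 100.0/25.00 = 6.051 × 10^-3 mol
mass of As2O3 = 6.051 × 10^-3 × 197.84 = 1.197 g
% As2O3 = 1.197 / 1.332 × 100 = 89.88 %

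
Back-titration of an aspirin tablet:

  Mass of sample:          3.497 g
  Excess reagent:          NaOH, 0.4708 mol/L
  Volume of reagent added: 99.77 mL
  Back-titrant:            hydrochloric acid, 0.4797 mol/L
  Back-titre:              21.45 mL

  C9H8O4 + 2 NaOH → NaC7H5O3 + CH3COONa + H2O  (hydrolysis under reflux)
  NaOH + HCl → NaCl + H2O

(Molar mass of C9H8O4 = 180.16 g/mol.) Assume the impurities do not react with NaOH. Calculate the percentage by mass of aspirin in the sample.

94.49 %

n(NaOH) added = 0.09977 × 0.4708 = 0.04697 mol
n(HCl) used in back-titration = 0.02145 × 0.4797 = 0.01029 mol
n(NaOH) left over = 0.01029 mol (1:1 ratio)
n(NaOH) consumed by analyte = 0.04697 − 0.01029 = 0.03668 mol
From the 1:2 ratio, n(C9H8O4) = 1/2 × 0.03668 = 0.01834 mol
mass of C9H8O4 = 0.01834 × 180.16 = 3.304 g
% C9H8O4 = 3.304 / 3.497 × 100 = 94.49 %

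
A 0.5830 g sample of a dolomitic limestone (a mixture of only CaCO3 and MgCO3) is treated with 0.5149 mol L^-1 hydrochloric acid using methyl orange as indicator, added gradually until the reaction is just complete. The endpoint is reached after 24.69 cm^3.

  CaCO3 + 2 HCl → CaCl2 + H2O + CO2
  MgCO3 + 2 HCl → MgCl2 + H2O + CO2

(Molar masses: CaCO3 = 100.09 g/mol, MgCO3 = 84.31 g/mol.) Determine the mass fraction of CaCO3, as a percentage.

51.23 %

n(HCl) = 0.02469 × 0.5149 = 0.01271 mol
Let x = n(CaCO3), y = n(MgCO3).
Titrant: 2x + 2y = 0.01271;  mass: 100.09x + 84.31y = 0.5830
Solving, x = 2.984 × 10^-3 mol, y = 3.372 × 10^-3 mol
mass of CaCO3 = 2.984 × 10^-3 × 100.09 = 0.2987 g
% CaCO3 = 0.2987 / 0.5830 × 100 = 51.23 %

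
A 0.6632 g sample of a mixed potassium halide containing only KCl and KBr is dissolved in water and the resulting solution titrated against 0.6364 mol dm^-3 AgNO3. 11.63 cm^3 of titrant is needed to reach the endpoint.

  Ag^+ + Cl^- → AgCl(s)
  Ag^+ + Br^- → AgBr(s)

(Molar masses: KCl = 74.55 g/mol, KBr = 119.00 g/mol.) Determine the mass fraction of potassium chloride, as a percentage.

55.02 %

n(AgNO3) = 0.01163 × 0.6364 = 7.401 × 10^-3 mol
Let x = n(KCl), y = n(KBr).
Titrant: 1x + 1y = 7.401 × 10^-3;  mass: 74.55x + 119.00y = 0.6632
Solving, x = 4.894 × 10^-3 mol, y = 2.507 × 10^-3 mol
mass of KCl = 4.894 × 10^-3 × 74.55 = 0.3649 g
% KCl = 0.3649 / 0.6632 × 100 = 55.02 %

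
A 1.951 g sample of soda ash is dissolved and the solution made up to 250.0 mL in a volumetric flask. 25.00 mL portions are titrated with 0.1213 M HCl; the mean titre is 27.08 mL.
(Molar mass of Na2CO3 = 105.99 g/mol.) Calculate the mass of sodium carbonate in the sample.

Na2CO3 + 2 HCl → 2 NaCl + H2O + CO2
n(HCl) per titration = 0.02708 × 0.1213 = 3.285 × 10^-3 mol
From the 1:2 ratio, n(Na2CO3) in each aliquot = 1/2 × 3.285 × 10^-3 = 1.642 × 10^-3 mol
n(Na2CO3) in the whole flask = 1.642 × 10^-3 × 250.0/25.00 = 0.01642 mol
mass of Na2CO3 = 0.01642 × 105.99 = 1.741 g

1.741 g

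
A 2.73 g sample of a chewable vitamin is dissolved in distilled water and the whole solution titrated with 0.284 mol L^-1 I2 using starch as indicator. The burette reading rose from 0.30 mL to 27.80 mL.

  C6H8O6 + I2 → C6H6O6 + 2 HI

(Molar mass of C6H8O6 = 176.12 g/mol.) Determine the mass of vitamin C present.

n(I2) = 0.0275 L × 0.284 mol/L = 7.81 × 10^-3 mol
n(C6H8O6) = 7.81 × 10^-3 mol (1:1 ratio)
mass of C6H8O6 = 7.81 × 10^-3 × 176.12 g/mol = 1.38 g

1.38 g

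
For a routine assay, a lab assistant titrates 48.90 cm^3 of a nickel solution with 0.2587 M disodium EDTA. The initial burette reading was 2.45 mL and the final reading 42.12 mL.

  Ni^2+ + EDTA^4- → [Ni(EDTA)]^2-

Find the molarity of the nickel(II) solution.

n(EDTA) = 0.03967 L × 0.2587 mol/L = 0.01026 mol
n(Ni2+) = 0.01026 mol (1:1 mole ratio)
[Ni2+] = 0.01026 mol / 0.04890 L = 0.2099 mol/L

0.2099 M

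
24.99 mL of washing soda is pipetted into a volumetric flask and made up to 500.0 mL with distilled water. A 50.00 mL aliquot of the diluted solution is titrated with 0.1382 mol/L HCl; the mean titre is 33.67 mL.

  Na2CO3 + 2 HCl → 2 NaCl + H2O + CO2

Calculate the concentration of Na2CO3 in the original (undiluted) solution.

n(HCl) = 0.03367 × 0.1382 = 4.653 × 10^-3 mol
From the 1:2 ratio, n(Na2CO3) in the aliquot = 1/2 × 4.653 × 10^-3 = 2.327 × 10^-3 mol
[Na2CO3]_dilute = 2.327 × 10^-3 / 0.05000 = 0.04653 mol/L
Dilution factor = 500.0 / 24.99 = 20.01
[Na2CO3]_stock = 0.04653 × 20.01 = 0.9310 mol/L

0.9310 mol/L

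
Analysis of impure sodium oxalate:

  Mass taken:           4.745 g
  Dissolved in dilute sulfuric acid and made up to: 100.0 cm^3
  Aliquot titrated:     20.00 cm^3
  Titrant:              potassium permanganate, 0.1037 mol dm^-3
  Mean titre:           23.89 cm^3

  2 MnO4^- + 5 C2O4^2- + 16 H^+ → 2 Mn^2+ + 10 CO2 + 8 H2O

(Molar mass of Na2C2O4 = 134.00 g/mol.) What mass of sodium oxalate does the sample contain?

n(KMnO4) per titration = 0.02389 × 0.1037 = 2.477 × 10^-3 mol
From the 5:2 ratio, n(Na2C2O4) in each aliquot = 5/2 × 2.477 × 10^-3 = 6.193 × 10^-3 mol
n(Na2C2O4) in the whole flask = 6.193 × 10^-3 × 100.0/20.00 = 0.03097 mol
mass of Na2C2O4 = 0.03097 × 134.00 = 4.150 g

4.150 g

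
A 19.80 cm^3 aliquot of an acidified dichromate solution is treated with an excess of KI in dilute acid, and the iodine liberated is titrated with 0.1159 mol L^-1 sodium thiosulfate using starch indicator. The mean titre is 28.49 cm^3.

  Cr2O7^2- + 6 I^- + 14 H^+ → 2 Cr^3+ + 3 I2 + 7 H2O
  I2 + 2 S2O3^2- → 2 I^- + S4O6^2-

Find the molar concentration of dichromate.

n(S2O3^2-) = 0.02849 × 0.1159 = 3.302 × 10^-3 mol
n(I2) = n(S2O3^2-)/2 = 1.651 × 10^-3 mol
From the 1:3 ratio, n(Cr2O7^2-) in the aliquot = 1/3 × 1.651 × 10^-3 = 5.503 × 10^-4 mol
[Cr2O7^2-] = 5.503 × 10^-4 / 0.01980 = 0.02779 mol/L

0.02779 mol/L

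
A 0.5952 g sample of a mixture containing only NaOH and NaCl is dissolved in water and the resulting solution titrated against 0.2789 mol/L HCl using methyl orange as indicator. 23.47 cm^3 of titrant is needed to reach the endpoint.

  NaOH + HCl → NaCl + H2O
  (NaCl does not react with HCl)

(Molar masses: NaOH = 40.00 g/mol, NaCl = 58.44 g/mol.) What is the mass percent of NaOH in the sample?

n(HCl) = 0.02347 × 0.2789 = 6.546 × 10^-3 mol
Let x = n(NaOH), y = n(NaCl).
Titrant: 1x = 6.546 × 10^-3;  mass: 40.00x + 58.44y = 0.5952
Solving, x = 6.546 × 10^-3 mol, y = 5.704 × 10^-3 mol
mass of NaOH = 6.546 × 10^-3 × 40.00 = 0.2618 g
% NaOH = 0.2618 / 0.5952 × 100 = 43.99 %

43.99 %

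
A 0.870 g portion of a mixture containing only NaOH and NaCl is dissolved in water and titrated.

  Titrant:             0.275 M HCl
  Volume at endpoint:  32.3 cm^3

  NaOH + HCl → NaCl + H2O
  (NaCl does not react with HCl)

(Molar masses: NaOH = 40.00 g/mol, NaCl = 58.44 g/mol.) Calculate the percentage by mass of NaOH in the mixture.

40.8 %

n(HCl) = 0.0323 × 0.275 = 8.88 × 10^-3 mol
Let x = n(NaOH), y = n(NaCl).
Titrant: 1x = 8.88 × 10^-3;  mass: 40.00x + 58.44y = 0.870
Solving, x = 8.88 × 10^-3 mol, y = 8.81 × 10^-3 mol
mass of NaOH = 8.88 × 10^-3 × 40.00 = 0.355 g
% NaOH = 0.355 / 0.870 × 100 = 40.8 %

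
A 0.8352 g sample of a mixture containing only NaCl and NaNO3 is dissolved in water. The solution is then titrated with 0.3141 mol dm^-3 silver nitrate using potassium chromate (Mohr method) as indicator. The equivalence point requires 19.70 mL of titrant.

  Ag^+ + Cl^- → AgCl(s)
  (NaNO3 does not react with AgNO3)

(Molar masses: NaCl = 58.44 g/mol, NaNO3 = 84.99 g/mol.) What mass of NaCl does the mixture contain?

0.3616 g

n(AgNO3) = 0.01970 × 0.3141 = 6.188 × 10^-3 mol
Let x = n(NaCl), y = n(NaNO3).
Titrant: 1x = 6.188 × 10^-3;  mass: 58.44x + 84.99y = 0.8352
Solving, x = 6.188 × 10^-3 mol, y = 5.572 × 10^-3 mol
mass of NaCl = 6.188 × 10^-3 × 58.44 = 0.3616 g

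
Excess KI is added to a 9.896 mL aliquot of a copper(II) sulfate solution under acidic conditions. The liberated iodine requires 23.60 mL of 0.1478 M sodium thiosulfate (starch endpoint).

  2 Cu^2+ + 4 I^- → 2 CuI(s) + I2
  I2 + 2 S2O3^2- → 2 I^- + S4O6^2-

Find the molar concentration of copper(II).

0.3525 M

n(S2O3^2-) = 0.02360 × 0.1478 = 3.488 × 10^-3 mol
n(I2) = n(S2O3^2-)/2 = 1.744 × 10^-3 mol
From the 2:1 ratio, n(Cu2+) in the aliquot = 2/1 × 1.744 × 10^-3 = 3.488 × 10^-3 mol
[Cu2+] = 3.488 × 10^-3 / 0.009896 = 0.3525 mol/L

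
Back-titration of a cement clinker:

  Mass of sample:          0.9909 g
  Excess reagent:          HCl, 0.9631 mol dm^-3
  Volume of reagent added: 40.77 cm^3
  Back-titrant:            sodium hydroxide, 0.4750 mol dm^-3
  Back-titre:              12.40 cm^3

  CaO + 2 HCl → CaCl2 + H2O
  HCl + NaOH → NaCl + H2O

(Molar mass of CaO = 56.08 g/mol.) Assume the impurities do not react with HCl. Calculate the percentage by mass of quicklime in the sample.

n(HCl) added = 0.04077 × 0.9631 = 0.03927 mol
n(NaOH) used in back-titration = 0.01240 × 0.4750 = 5.890 × 10^-3 mol
n(HCl) left over = 5.890 × 10^-3 mol (1:1 ratio)
n(HCl) consumed by analyte = 0.03927 − 5.890 × 10^-3 = 0.03338 mol
From the 1:2 ratio, n(CaO) = 1/2 × 0.03338 = 0.01669 mol
mass of CaO = 0.01669 × 56.08 = 0.9359 g
% CaO = 0.9359 / 0.9909 × 100 = 94.44 %

94.44 %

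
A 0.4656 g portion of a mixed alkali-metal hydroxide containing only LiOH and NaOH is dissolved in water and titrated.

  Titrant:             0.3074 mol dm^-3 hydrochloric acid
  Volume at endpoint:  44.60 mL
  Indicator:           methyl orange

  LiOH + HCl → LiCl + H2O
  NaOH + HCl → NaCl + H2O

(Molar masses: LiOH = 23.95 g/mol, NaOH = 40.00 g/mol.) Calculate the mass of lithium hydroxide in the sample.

0.1236 g

n(HCl) = 0.04460 × 0.3074 = 0.01371 mol
Let x = n(LiOH), y = n(NaOH).
Titrant: 1x + 1y = 0.01371;  mass: 23.95x + 40.00y = 0.4656
Solving, x = 5.159 × 10^-3 mol, y = 8.551 × 10^-3 mol
mass of LiOH = 5.159 × 10^-3 × 23.95 = 0.1236 g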